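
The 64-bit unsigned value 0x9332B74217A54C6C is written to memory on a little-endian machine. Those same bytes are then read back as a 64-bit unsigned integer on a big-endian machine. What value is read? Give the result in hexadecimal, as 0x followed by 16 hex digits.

0x6C4CA51742B73293

Stored little-endian, the bytes at ascending addresses are 6C 4C A5 17 42 B7 32 93.
Read back as big-endian, the last byte is least significant, giving 0x6C4CA51742B73293.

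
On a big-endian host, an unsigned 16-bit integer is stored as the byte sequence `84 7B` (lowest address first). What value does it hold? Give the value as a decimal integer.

33915

In big-endian order the high byte comes first in memory.
The bytes are already most-significant first: 0x847B.
0x847B = 33915.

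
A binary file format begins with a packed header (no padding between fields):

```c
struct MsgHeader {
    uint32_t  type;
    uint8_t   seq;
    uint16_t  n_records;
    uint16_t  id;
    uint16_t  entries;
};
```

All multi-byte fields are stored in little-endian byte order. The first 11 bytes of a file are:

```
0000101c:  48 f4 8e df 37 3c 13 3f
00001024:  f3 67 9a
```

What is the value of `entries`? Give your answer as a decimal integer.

39527

`entries` follows `type` (4 B), `seq` (1 B), `n_records` (2 B), `id` (2 B), so it starts at offset 4 + 1 + 2 + 2 = 9 and occupies 2 bytes.
Bytes at offsets 9..10: 67 9A.
Little-endian stores the least-significant byte at the lowest address.
Reassemble most-significant byte first: 9A 67 → 0x9A67.
0x9A67 = 39527.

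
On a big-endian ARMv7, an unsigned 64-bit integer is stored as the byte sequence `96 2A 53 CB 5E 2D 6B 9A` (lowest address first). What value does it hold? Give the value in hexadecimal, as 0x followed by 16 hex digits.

Big-endian: lowest address holds the most-significant byte.
The bytes are already most-significant first: 0x962A53CB5E2D6B9A.

0x962A53CB5E2D6B9A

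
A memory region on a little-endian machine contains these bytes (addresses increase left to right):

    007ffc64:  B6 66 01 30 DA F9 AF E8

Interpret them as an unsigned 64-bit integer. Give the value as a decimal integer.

16766894653227230902

In little-endian order the low byte comes first in memory.
Reassemble most-significant byte first: E8 AF F9 DA 30 01 66 B6 → 0xE8AFF9DA300166B6.
0xE8AFF9DA300166B6 = 16766894653227230902.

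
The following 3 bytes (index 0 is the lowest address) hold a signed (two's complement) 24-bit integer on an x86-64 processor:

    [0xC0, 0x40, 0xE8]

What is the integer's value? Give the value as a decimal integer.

-1556288

Little-endian: lowest address holds the least-significant byte.
Reassemble most-significant byte first: E8 40 C0 → 0xE840C0.
Top bit is set, so as a signed 24-bit value this is 0xE840C0 − 2^24 = -1556288.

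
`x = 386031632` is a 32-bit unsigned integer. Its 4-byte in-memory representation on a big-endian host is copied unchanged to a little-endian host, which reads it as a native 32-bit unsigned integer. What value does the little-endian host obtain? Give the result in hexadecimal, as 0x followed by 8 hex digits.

386031632 in 32-bit hexadecimal is 0x17026010.
Stored big-endian, the bytes at ascending addresses are 17 02 60 10.
Read back as little-endian, the first byte is least significant, giving 0x10600217.

0x10600217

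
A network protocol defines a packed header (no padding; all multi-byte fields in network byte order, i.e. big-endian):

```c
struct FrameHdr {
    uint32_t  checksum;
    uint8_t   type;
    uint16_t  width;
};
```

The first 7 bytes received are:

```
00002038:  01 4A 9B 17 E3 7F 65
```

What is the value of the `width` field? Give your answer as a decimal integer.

`width` follows `checksum` (4 B), `type` (1 B), so it starts at offset 4 + 1 = 5 and occupies 2 bytes.
Bytes at offsets 5..6: 7F 65.
Big-endian: lowest address holds the most-significant byte.
The bytes are already most-significant first: 0x7F65.
0x7F65 = 32613.

32613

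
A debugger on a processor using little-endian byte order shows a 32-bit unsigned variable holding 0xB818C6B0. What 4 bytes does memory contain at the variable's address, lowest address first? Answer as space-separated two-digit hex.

Split into bytes (most-significant first): B8 18 C6 B0.
Little-endian: lowest address holds the least-significant byte.
So at ascending addresses the bytes are B0 C6 18 B8.

B0 C6 18 B8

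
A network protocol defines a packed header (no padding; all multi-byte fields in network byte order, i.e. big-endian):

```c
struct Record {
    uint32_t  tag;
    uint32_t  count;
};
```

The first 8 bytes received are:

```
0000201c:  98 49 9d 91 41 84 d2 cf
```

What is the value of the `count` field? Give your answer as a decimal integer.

1099223759

`count` follows `tag` (4 bytes), so it starts at byte offset 4 and occupies 4 bytes.
Bytes at offsets 4..7: 41 84 D2 CF.
In big-endian order the high byte comes first in memory.
The bytes are already most-significant first: 0x4184D2CF.
0x4184D2CF = 1099223759.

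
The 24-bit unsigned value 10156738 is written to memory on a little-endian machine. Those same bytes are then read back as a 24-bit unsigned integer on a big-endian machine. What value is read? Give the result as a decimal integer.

12778138

10156738 in 24-bit hexadecimal is 0x9AFAC2.
Stored little-endian, the bytes at ascending addresses are C2 FA 9A.
Read back as big-endian, the last byte is least significant, giving 0xC2FA9A.
0xC2FA9A = 12778138.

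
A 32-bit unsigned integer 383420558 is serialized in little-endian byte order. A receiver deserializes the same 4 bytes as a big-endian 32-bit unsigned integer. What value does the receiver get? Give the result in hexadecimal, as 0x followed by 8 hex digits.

0x8E88DA16

383420558 in 32-bit hexadecimal is 0x16DA888E.
Stored little-endian, the bytes at ascending addresses are 8E 88 DA 16.
Read back as big-endian, the last byte is least significant, giving 0x8E88DA16.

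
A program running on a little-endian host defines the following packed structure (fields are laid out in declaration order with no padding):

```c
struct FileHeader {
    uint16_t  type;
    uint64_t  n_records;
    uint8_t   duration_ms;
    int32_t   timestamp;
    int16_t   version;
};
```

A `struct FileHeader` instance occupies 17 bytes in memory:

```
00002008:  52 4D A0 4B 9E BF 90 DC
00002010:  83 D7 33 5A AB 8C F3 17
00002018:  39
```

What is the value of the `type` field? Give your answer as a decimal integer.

`type` is the first field, at byte offset 0, occupying 2 bytes.
Bytes at offsets 0..1: 52 4D.
Little-endian: lowest address holds the least-significant byte.
Reassemble most-significant byte first: 4D 52 → 0x4D52.
0x4D52 = 19794.

19794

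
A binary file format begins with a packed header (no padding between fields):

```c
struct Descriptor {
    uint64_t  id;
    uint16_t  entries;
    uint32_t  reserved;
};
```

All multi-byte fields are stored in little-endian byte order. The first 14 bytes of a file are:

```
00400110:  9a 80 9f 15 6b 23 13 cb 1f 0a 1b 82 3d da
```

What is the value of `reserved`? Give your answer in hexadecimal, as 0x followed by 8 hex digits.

0xDA3D821B

`reserved` follows `id` (8 B), `entries` (2 B), so it starts at offset 8 + 2 = 10 and occupies 4 bytes.
Bytes at offsets 10..13: 1B 82 3D DA.
Little-endian stores the least-significant byte at the lowest address.
Reassemble most-significant byte first: DA 3D 82 1B → 0xDA3D821B.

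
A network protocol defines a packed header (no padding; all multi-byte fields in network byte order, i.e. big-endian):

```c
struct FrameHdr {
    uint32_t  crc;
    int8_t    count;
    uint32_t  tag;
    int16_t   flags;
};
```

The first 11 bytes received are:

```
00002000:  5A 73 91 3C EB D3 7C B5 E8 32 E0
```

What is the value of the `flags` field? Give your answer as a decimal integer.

13024

`flags` follows `crc` (4 B), `count` (1 B), `tag` (4 B), so it starts at offset 4 + 1 + 4 = 9 and occupies 2 bytes.
Bytes at offsets 9..10: 32 E0.
In big-endian order the high byte comes first in memory.
The bytes are already most-significant first: 0x32E0.
0x32E0 = 13024.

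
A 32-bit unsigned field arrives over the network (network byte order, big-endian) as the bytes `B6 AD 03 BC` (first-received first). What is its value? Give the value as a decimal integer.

Big-endian: lowest address holds the most-significant byte.
The bytes are already most-significant first: 0xB6AD03BC.
0xB6AD03BC = 3064791996.

3064791996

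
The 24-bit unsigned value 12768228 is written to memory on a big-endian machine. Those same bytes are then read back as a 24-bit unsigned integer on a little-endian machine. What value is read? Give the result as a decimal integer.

12768228 in 24-bit hexadecimal is 0xC2D3E4.
Stored big-endian, the bytes at ascending addresses are C2 D3 E4.
Read back as little-endian, the first byte is least significant, giving 0xE4D3C2.
0xE4D3C2 = 14996418.

14996418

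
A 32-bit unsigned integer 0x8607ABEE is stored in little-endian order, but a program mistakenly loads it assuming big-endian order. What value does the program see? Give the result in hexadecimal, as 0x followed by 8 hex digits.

Stored little-endian, the bytes at ascending addresses are EE AB 07 86.
Read back as big-endian, the last byte is least significant, giving 0xEEAB0786.

0xEEAB0786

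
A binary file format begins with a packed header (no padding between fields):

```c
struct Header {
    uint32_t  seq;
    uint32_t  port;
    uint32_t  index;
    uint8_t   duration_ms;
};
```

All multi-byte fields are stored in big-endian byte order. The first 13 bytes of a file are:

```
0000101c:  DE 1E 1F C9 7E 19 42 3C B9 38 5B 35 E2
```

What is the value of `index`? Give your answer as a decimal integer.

3107478325

`index` follows `seq` (4 B), `port` (4 B), so it starts at offset 4 + 4 = 8 and occupies 4 bytes.
Bytes at offsets 8..11: B9 38 5B 35.
Big-endian stores the most-significant byte at the lowest address.
The bytes are already most-significant first: 0xB9385B35.
0xB9385B35 = 3107478325.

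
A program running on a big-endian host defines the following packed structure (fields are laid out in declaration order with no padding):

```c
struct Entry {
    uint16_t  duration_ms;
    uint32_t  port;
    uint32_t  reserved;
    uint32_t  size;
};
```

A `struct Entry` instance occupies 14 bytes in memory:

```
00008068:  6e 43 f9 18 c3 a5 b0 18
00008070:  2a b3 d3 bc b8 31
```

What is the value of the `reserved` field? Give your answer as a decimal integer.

2954373811

`reserved` follows `duration_ms` (2 B), `port` (4 B), so it starts at offset 2 + 4 = 6 and occupies 4 bytes.
Bytes at offsets 6..9: B0 18 2A B3.
Big-endian stores the most-significant byte at the lowest address.
The bytes are already most-significant first: 0xB0182AB3.
0xB0182AB3 = 2954373811.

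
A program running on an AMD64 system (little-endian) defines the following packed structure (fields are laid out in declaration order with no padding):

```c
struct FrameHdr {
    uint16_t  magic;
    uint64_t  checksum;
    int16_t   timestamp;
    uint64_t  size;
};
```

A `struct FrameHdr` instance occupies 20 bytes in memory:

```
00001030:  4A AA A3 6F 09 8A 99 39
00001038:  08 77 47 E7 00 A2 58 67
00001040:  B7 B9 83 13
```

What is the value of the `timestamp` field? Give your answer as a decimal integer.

`timestamp` follows `magic` (2 B), `checksum` (8 B), so it starts at offset 2 + 8 = 10 and occupies 2 bytes.
Bytes at offsets 10..11: 47 E7.
Little-endian stores the least-significant byte at the lowest address.
Reassemble most-significant byte first: E7 47 → 0xE747.
Top bit is set, so as a signed 16-bit value this is 0xE747 − 2^16 = -6329.

-6329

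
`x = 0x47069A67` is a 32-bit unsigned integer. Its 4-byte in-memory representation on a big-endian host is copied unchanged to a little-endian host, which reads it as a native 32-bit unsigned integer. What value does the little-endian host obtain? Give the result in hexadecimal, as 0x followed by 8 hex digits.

0x679A0647

Stored big-endian, the bytes at ascending addresses are 47 06 9A 67.
Read back as little-endian, the first byte is least significant, giving 0x679A0647.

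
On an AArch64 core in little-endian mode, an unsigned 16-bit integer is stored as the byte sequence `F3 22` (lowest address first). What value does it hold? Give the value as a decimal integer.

Little-endian stores the least-significant byte at the lowest address.
Reassemble most-significant byte first: 22 F3 → 0x22F3.
0x22F3 = 8947.

8947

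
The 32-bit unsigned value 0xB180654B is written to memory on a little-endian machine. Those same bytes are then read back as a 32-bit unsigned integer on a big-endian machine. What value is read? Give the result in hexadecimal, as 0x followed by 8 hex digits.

Stored little-endian, the bytes at ascending addresses are 4B 65 80 B1.
Read back as big-endian, the last byte is least significant, giving 0x4B6580B1.

0x4B6580B1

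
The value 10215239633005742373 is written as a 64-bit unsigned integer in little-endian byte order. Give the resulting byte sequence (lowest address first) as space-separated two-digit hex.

25 89 CC D4 52 D2 C3 8D

10215239633005742373 in hexadecimal, padded to 64 bits, is 0x8DC3D252D4CC8925.
Split into bytes (most-significant first): 8D C3 D2 52 D4 CC 89 25.
Little-endian stores the least-significant byte at the lowest address.
So at ascending addresses the bytes are 25 89 CC D4 52 D2 C3 8D.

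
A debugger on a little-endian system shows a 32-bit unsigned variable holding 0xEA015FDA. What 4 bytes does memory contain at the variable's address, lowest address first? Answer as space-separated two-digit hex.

Split into bytes (most-significant first): EA 01 5F DA.
Little-endian stores the least-significant byte at the lowest address.
So at ascending addresses the bytes are DA 5F 01 EA.

DA 5F 01 EA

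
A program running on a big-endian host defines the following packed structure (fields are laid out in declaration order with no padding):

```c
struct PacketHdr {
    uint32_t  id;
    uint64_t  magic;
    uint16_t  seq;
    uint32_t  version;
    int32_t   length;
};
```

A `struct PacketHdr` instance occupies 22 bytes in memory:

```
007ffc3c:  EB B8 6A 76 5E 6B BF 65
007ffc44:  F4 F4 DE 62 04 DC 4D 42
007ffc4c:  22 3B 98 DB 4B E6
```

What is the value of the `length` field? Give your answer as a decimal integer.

-1730458650

`length` follows `id` (4 B), `magic` (8 B), `seq` (2 B), `version` (4 B), so it starts at offset 4 + 8 + 2 + 4 = 18 and occupies 4 bytes.
Bytes at offsets 18..21: 98 DB 4B E6.
Big-endian stores the most-significant byte at the lowest address.
The bytes are already most-significant first: 0x98DB4BE6.
Top bit is set, so as a signed 32-bit value this is 0x98DB4BE6 − 2^32 = -1730458650.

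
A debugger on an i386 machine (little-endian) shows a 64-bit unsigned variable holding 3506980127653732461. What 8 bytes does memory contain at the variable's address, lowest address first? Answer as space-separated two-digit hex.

6D A0 27 67 D8 4B AB 30

3506980127653732461 in hexadecimal, padded to 64 bits, is 0x30AB4BD86727A06D.
Split into bytes (most-significant first): 30 AB 4B D8 67 27 A0 6D.
Little-endian: lowest address holds the least-significant byte.
So at ascending addresses the bytes are 6D A0 27 67 D8 4B AB 30.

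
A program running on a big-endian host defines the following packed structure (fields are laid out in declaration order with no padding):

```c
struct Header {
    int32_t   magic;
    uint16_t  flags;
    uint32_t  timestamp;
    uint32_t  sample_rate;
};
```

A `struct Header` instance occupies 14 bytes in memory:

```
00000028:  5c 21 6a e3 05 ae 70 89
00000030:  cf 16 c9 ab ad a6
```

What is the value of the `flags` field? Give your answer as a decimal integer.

`flags` follows `magic` (4 bytes), so it starts at byte offset 4 and occupies 2 bytes.
Bytes at offsets 4..5: 05 AE.
In big-endian order the high byte comes first in memory.
The bytes are already most-significant first: 0x05AE.
0x05AE = 1454.

1454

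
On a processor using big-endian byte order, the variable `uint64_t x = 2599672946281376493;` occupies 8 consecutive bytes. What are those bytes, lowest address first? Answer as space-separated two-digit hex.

2599672946281376493 in hexadecimal, padded to 64 bits, is 0x2413E4C55F4B6AED.
Split into bytes (most-significant first): 24 13 E4 C5 5F 4B 6A ED.
Big-endian: lowest address holds the most-significant byte.
So the memory order matches the most-significant-first order: 24 13 E4 C5 5F 4B 6A ED.

24 13 E4 C5 5F 4B 6A ED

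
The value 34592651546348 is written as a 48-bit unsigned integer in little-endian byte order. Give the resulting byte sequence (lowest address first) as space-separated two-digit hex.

34592651546348 in hexadecimal, padded to 48 bits, is 0x1F763AB50EEC.
Split into bytes (most-significant first): 1F 76 3A B5 0E EC.
In little-endian order the low byte comes first in memory.
So at ascending addresses the bytes are EC 0E B5 3A 76 1F.

EC 0E B5 3A 76 1F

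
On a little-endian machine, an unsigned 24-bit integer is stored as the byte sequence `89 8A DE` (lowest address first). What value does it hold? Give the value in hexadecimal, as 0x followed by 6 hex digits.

0xDE8A89

Little-endian stores the least-significant byte at the lowest address.
Reassemble most-significant byte first: DE 8A 89 → 0xDE8A89.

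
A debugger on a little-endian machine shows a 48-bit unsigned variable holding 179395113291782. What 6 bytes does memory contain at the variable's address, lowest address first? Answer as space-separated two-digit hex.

179395113291782 in hexadecimal, padded to 48 bits, is 0xA328AE009006.
Split into bytes (most-significant first): A3 28 AE 00 90 06.
In little-endian order the low byte comes first in memory.
So at ascending addresses the bytes are 06 90 00 AE 28 A3.

06 90 00 AE 28 A3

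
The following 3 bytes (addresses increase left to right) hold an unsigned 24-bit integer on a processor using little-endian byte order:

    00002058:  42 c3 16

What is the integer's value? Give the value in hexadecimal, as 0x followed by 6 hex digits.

Little-endian stores the least-significant byte at the lowest address.
Reassemble most-significant byte first: 16 C3 42 → 0x16C342.

0x16C342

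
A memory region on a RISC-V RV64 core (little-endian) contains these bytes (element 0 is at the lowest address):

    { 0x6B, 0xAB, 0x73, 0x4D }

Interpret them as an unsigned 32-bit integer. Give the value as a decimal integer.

1299426155

Little-endian: lowest address holds the least-significant byte.
Reassemble most-significant byte first: 4D 73 AB 6B → 0x4D73AB6B.
0x4D73AB6B = 1299426155.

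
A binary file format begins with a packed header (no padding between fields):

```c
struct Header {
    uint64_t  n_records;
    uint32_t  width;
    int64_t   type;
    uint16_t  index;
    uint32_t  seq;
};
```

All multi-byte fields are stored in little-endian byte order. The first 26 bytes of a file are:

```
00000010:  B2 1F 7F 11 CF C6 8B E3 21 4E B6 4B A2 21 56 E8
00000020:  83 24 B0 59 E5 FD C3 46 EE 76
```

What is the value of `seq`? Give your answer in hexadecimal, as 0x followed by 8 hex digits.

0x76EE46C3

`seq` follows `n_records` (8 B), `width` (4 B), `type` (8 B), `index` (2 B), so it starts at offset 8 + 4 + 8 + 2 = 22 and occupies 4 bytes.
Bytes at offsets 22..25: C3 46 EE 76.
Little-endian stores the least-significant byte at the lowest address.
Reassemble most-significant byte first: 76 EE 46 C3 → 0x76EE46C3.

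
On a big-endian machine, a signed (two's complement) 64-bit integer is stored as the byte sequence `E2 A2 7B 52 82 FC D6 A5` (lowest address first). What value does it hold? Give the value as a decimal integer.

-2115993280595568987

In big-endian order the high byte comes first in memory.
The bytes are already most-significant first: 0xE2A27B5282FCD6A5.
Top bit is set, so as a signed 64-bit value this is 0xE2A27B5282FCD6A5 − 2^64 = -2115993280595568987.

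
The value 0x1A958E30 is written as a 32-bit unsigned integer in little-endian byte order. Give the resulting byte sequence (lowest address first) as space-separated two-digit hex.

30 8E 95 1A

Split into bytes (most-significant first): 1A 95 8E 30.
Little-endian: lowest address holds the least-significant byte.
So at ascending addresses the bytes are 30 8E 95 1A.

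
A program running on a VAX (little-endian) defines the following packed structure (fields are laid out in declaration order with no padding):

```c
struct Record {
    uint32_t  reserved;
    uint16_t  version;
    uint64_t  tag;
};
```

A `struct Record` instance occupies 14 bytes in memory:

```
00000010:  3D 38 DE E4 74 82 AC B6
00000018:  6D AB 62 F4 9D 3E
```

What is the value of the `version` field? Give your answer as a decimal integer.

`version` follows `reserved` (4 bytes), so it starts at byte offset 4 and occupies 2 bytes.
Bytes at offsets 4..5: 74 82.
Little-endian: lowest address holds the least-significant byte.
Reassemble most-significant byte first: 82 74 → 0x8274.
0x8274 = 33396.

33396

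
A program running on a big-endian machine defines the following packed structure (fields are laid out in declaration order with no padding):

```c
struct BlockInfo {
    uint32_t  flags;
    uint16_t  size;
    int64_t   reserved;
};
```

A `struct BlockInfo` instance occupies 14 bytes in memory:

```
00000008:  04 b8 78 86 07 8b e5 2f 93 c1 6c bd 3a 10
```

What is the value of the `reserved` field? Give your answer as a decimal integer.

-1932163256156341744

`reserved` follows `flags` (4 B), `size` (2 B), so it starts at offset 4 + 2 = 6 and occupies 8 bytes.
Bytes at offsets 6..13: E5 2F 93 C1 6C BD 3A 10.
Big-endian: lowest address holds the most-significant byte.
The bytes are already most-significant first: 0xE52F93C16CBD3A10.
Top bit is set, so as a signed 64-bit value this is 0xE52F93C16CBD3A10 − 2^64 = -1932163256156341744.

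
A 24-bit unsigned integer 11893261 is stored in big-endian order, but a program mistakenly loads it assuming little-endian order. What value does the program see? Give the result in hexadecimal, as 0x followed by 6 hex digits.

0x0D7AB5

11893261 in 24-bit hexadecimal is 0xB57A0D.
Stored big-endian, the bytes at ascending addresses are B5 7A 0D.
Read back as little-endian, the first byte is least significant, giving 0x0D7AB5.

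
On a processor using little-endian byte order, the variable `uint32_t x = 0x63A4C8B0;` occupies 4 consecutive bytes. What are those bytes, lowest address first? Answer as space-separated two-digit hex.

Split into bytes (most-significant first): 63 A4 C8 B0.
Little-endian: lowest address holds the least-significant byte.
So at ascending addresses the bytes are B0 C8 A4 63.

B0 C8 A4 63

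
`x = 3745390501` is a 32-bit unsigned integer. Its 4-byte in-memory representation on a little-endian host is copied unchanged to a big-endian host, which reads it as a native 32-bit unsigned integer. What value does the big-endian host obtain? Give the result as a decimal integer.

2770288351

3745390501 in 32-bit hexadecimal is 0xDF3E1FA5.
Stored little-endian, the bytes at ascending addresses are A5 1F 3E DF.
Read back as big-endian, the last byte is least significant, giving 0xA51F3EDF.
0xA51F3EDF = 2770288351.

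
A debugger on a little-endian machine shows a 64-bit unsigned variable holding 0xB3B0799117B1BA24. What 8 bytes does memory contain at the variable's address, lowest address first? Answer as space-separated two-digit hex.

24 BA B1 17 91 79 B0 B3

Split into bytes (most-significant first): B3 B0 79 91 17 B1 BA 24.
Little-endian: lowest address holds the least-significant byte.
So at ascending addresses the bytes are 24 BA B1 17 91 79 B0 B3.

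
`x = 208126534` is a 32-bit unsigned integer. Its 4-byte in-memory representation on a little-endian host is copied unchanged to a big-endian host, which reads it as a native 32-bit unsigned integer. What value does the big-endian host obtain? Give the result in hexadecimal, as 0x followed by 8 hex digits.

0x46C2670C

208126534 in 32-bit hexadecimal is 0x0C67C246.
Stored little-endian, the bytes at ascending addresses are 46 C2 67 0C.
Read back as big-endian, the last byte is least significant, giving 0x46C2670C.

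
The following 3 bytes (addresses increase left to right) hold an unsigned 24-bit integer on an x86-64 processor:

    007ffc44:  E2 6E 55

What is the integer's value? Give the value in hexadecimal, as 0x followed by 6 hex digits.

0x556EE2

Little-endian stores the least-significant byte at the lowest address.
Reassemble most-significant byte first: 55 6E E2 → 0x556EE2.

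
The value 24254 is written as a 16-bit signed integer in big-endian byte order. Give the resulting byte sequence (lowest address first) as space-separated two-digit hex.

5E BE

24254 in hexadecimal, padded to 16 bits, is 0x5EBE.
Split into bytes (most-significant first): 5E BE.
In big-endian order the high byte comes first in memory.
So the memory order matches the most-significant-first order: 5E BE.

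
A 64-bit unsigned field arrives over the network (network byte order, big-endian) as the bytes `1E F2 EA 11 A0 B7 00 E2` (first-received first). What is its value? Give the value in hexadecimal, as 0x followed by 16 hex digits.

0x1EF2EA11A0B700E2

In big-endian order the high byte comes first in memory.
The bytes are already most-significant first: 0x1EF2EA11A0B700E2.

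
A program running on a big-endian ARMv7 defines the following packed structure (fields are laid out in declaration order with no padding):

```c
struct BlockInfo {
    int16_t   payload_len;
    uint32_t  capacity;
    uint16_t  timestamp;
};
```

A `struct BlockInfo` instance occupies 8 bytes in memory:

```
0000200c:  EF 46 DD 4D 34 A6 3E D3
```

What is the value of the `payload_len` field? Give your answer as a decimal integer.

`payload_len` is the first field, at byte offset 0, occupying 2 bytes.
Bytes at offsets 0..1: EF 46.
Big-endian: lowest address holds the most-significant byte.
The bytes are already most-significant first: 0xEF46.
Top bit is set, so as a signed 16-bit value this is 0xEF46 − 2^16 = -4282.

-4282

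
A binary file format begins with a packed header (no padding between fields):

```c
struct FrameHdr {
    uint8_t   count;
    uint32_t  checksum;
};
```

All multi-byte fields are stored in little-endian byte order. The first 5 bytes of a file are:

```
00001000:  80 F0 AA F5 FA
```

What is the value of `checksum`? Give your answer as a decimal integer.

4210404080

`checksum` follows `count` (1 byte), so it starts at byte offset 1 and occupies 4 bytes.
Bytes at offsets 1..4: F0 AA F5 FA.
In little-endian order the low byte comes first in memory.
Reassemble most-significant byte first: FA F5 AA F0 → 0xFAF5AAF0.
0xFAF5AAF0 = 4210404080.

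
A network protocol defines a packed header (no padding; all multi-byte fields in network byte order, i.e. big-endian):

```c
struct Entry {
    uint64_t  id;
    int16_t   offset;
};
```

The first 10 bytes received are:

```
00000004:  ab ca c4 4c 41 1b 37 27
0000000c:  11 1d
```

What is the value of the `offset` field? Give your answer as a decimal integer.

4381

`offset` follows `id` (8 bytes), so it starts at byte offset 8 and occupies 2 bytes.
Bytes at offsets 8..9: 11 1D.
Big-endian: lowest address holds the most-significant byte.
The bytes are already most-significant first: 0x111D.
0x111D = 4381.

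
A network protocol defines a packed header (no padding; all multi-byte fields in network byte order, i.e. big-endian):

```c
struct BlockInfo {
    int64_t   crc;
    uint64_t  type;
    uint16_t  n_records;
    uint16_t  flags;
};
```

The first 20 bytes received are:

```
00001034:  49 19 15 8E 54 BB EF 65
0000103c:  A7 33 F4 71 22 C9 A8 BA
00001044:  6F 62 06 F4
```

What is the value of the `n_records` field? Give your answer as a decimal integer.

28514

`n_records` follows `crc` (8 B), `type` (8 B), so it starts at offset 8 + 8 = 16 and occupies 2 bytes.
Bytes at offsets 16..17: 6F 62.
Big-endian: lowest address holds the most-significant byte.
The bytes are already most-significant first: 0x6F62.
0x6F62 = 28514.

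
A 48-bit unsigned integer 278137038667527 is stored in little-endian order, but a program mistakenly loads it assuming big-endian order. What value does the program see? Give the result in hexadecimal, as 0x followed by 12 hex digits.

0x077F63D3F6FC

278137038667527 in 48-bit hexadecimal is 0xFCF6D3637F07.
Stored little-endian, the bytes at ascending addresses are 07 7F 63 D3 F6 FC.
Read back as big-endian, the last byte is least significant, giving 0x077F63D3F6FC.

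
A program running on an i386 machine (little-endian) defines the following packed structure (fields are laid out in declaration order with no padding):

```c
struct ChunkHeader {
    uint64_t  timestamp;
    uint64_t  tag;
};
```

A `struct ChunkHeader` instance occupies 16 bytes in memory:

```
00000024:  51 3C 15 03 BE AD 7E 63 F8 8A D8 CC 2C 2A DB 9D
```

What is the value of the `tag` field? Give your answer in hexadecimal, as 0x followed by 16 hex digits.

`tag` follows `timestamp` (8 bytes), so it starts at byte offset 8 and occupies 8 bytes.
Bytes at offsets 8..15: F8 8A D8 CC 2C 2A DB 9D.
Little-endian: lowest address holds the least-significant byte.
Reassemble most-significant byte first: 9D DB 2A 2C CC D8 8A F8 → 0x9DDB2A2CCCD88AF8.

0x9DDB2A2CCCD88AF8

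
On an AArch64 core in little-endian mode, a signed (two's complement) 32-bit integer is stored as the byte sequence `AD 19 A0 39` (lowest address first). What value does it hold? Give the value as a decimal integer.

966793645

Little-endian: lowest address holds the least-significant byte.
Reassemble most-significant byte first: 39 A0 19 AD → 0x39A019AD.
0x39A019AD = 966793645.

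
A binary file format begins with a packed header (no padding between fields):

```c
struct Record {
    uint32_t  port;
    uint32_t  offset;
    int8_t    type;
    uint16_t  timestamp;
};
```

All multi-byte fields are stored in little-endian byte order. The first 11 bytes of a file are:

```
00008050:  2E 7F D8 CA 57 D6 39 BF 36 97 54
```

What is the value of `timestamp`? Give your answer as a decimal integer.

21655

`timestamp` follows `port` (4 B), `offset` (4 B), `type` (1 B), so it starts at offset 4 + 4 + 1 = 9 and occupies 2 bytes.
Bytes at offsets 9..10: 97 54.
In little-endian order the low byte comes first in memory.
Reassemble most-significant byte first: 54 97 → 0x5497.
0x5497 = 21655.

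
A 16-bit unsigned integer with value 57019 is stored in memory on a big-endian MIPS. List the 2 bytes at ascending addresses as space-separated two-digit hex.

DE BB

57019 in hexadecimal, padded to 16 bits, is 0xDEBB.
Split into bytes (most-significant first): DE BB.
Big-endian: lowest address holds the most-significant byte.
So the memory order matches the most-significant-first order: DE BB.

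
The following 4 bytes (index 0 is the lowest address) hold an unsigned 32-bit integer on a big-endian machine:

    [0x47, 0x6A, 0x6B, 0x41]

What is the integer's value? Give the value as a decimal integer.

1198156609

Big-endian stores the most-significant byte at the lowest address.
The bytes are already most-significant first: 0x476A6B41.
0x476A6B41 = 1198156609.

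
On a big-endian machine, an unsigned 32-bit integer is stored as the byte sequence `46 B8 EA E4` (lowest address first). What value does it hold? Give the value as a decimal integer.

Big-endian: lowest address holds the most-significant byte.
The bytes are already most-significant first: 0x46B8EAE4.
0x46B8EAE4 = 1186523876.

1186523876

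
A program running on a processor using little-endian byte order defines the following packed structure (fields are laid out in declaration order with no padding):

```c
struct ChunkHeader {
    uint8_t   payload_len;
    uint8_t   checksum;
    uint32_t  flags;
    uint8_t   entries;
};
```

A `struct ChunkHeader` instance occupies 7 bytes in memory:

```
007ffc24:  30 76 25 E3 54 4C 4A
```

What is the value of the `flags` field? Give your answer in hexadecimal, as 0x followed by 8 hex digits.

`flags` follows `payload_len` (1 B), `checksum` (1 B), so it starts at offset 1 + 1 = 2 and occupies 4 bytes.
Bytes at offsets 2..5: 25 E3 54 4C.
Little-endian: lowest address holds the least-significant byte.
Reassemble most-significant byte first: 4C 54 E3 25 → 0x4C54E325.

0x4C54E325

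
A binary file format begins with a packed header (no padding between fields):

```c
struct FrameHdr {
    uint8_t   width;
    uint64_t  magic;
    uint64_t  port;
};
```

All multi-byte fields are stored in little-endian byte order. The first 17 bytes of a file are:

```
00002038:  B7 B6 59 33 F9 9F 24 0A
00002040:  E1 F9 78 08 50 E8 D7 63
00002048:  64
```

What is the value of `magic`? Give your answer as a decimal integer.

`magic` follows `width` (1 byte), so it starts at byte offset 1 and occupies 8 bytes.
Bytes at offsets 1..8: B6 59 33 F9 9F 24 0A E1.
Little-endian: lowest address holds the least-significant byte.
Reassemble most-significant byte first: E1 0A 24 9F F9 33 59 B6 → 0xE10A249FF93359B6.
0xE10A249FF93359B6 = 16215813677800184246.

16215813677800184246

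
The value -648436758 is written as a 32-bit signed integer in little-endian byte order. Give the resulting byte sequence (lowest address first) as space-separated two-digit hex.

EA A3 59 D9

Two's complement of -648436758 in 32 bits: 648436758 = 0x26A65C16; invert → 0xD959A3E9; add 1 → 0xD959A3EA.
Split into bytes (most-significant first): D9 59 A3 EA.
Little-endian: lowest address holds the least-significant byte.
So at ascending addresses the bytes are EA A3 59 D9.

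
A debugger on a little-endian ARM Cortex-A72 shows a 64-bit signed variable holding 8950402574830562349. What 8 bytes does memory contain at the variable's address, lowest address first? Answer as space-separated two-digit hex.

8950402574830562349 in hexadecimal, padded to 64 bits, is 0x7C3637B875846C2D.
Split into bytes (most-significant first): 7C 36 37 B8 75 84 6C 2D.
Little-endian: lowest address holds the least-significant byte.
So at ascending addresses the bytes are 2D 6C 84 75 B8 37 36 7C.

2D 6C 84 75 B8 37 36 7C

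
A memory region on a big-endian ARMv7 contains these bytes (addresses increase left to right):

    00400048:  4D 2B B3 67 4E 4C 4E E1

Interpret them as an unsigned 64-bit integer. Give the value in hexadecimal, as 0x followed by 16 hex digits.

0x4D2BB3674E4C4EE1

Big-endian: lowest address holds the most-significant byte.
The bytes are already most-significant first: 0x4D2BB3674E4C4EE1.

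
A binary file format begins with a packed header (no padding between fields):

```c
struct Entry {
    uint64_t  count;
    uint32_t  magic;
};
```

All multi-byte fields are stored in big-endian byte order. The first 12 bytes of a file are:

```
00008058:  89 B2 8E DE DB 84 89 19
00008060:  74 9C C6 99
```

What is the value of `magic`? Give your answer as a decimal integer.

`magic` follows `count` (8 bytes), so it starts at byte offset 8 and occupies 4 bytes.
Bytes at offsets 8..11: 74 9C C6 99.
Big-endian stores the most-significant byte at the lowest address.
The bytes are already most-significant first: 0x749CC699.
0x749CC699 = 1956431513.

1956431513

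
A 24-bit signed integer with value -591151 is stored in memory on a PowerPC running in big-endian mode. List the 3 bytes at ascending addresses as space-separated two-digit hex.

Two's complement of -591151 in 24 bits: 591151 = 0x09052F; invert → 0xF6FAD0; add 1 → 0xF6FAD1.
Split into bytes (most-significant first): F6 FA D1.
Big-endian stores the most-significant byte at the lowest address.
So the memory order matches the most-significant-first order: F6 FA D1.

F6 FA D1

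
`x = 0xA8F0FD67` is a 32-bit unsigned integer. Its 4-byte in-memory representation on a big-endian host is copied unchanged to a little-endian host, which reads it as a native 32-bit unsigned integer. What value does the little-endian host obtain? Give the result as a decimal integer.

1744695464

Stored big-endian, the bytes at ascending addresses are A8 F0 FD 67.
Read back as little-endian, the first byte is least significant, giving 0x67FDF0A8.
0x67FDF0A8 = 1744695464.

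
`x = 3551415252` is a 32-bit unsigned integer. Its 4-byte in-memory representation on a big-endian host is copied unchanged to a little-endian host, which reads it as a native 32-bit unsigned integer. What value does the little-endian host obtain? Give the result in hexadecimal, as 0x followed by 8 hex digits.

3551415252 in 32-bit hexadecimal is 0xD3AE4BD4.
Stored big-endian, the bytes at ascending addresses are D3 AE 4B D4.
Read back as little-endian, the first byte is least significant, giving 0xD44BAED3.

0xD44BAED3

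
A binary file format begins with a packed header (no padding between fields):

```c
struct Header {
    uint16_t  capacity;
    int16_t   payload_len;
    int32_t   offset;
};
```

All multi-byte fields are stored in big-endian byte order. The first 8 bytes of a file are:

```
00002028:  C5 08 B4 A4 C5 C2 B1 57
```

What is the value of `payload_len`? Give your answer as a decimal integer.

`payload_len` follows `capacity` (2 bytes), so it starts at byte offset 2 and occupies 2 bytes.
Bytes at offsets 2..3: B4 A4.
In big-endian order the high byte comes first in memory.
The bytes are already most-significant first: 0xB4A4.
Top bit is set, so as a signed 16-bit value this is 0xB4A4 − 2^16 = -19292.

-19292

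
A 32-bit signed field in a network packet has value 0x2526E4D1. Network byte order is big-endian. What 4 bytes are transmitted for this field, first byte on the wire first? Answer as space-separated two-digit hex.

25 26 E4 D1

Split into bytes (most-significant first): 25 26 E4 D1.
Big-endian stores the most-significant byte at the lowest address.
So the memory order matches the most-significant-first order: 25 26 E4 D1.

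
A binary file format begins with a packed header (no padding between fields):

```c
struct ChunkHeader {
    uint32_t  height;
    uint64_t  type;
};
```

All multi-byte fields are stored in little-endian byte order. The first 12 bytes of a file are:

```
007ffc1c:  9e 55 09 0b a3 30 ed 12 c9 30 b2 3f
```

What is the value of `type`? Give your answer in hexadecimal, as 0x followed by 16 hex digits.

0x3FB230C912ED30A3

`type` follows `height` (4 bytes), so it starts at byte offset 4 and occupies 8 bytes.
Bytes at offsets 4..11: A3 30 ED 12 C9 30 B2 3F.
In little-endian order the low byte comes first in memory.
Reassemble most-significant byte first: 3F B2 30 C9 12 ED 30 A3 → 0x3FB230C912ED30A3.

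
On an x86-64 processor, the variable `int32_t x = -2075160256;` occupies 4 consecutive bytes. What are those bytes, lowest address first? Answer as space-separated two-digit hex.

Two's complement of -2075160256 in 32 bits: 2075160256 = 0x7BB06EC0; invert → 0x844F913F; add 1 → 0x844F9140.
Split into bytes (most-significant first): 84 4F 91 40.
Little-endian stores the least-significant byte at the lowest address.
So at ascending addresses the bytes are 40 91 4F 84.

40 91 4F 84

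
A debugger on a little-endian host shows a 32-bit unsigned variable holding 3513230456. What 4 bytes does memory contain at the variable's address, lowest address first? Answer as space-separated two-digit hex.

78 A4 67 D1

3513230456 in hexadecimal, padded to 32 bits, is 0xD167A478.
Split into bytes (most-significant first): D1 67 A4 78.
Little-endian: lowest address holds the least-significant byte.
So at ascending addresses the bytes are 78 A4 67 D1.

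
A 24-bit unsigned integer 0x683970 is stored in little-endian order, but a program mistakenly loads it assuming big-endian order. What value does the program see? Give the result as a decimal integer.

Stored little-endian, the bytes at ascending addresses are 70 39 68.
Read back as big-endian, the last byte is least significant, giving 0x703968.
0x703968 = 7354728.

7354728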